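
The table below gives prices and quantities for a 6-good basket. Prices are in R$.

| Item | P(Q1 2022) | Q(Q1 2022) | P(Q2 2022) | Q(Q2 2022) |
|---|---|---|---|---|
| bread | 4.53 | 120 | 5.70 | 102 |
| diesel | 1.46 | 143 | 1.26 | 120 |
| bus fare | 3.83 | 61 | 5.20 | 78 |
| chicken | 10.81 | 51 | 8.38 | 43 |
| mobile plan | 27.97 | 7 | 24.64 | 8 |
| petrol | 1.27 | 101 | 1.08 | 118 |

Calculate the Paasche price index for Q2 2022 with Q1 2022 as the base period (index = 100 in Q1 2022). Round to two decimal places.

Paasche price index uses current-period quantities as weights.
ΣP(Q2 2022)·Q(Q2 2022) = 5.70×102 + 1.26×120 + 5.20×78 + 8.38×43 + 24.64×8 + 1.08×118 = 581.4 + 151.2 + 405.6 + 360.34 + 197.12 + 127.44 = 1823.1
ΣP(Q1 2022)·Q(Q2 2022) = 4.53×102 + 1.46×120 + 3.83×78 + 10.81×43 + 27.97×8 + 1.27×118 = 462.06 + 175.2 + 298.74 + 464.83 + 223.76 + 149.86 = 1774.45
Index = 1823.1 / 1774.45 × 100 = 102.7417

102.74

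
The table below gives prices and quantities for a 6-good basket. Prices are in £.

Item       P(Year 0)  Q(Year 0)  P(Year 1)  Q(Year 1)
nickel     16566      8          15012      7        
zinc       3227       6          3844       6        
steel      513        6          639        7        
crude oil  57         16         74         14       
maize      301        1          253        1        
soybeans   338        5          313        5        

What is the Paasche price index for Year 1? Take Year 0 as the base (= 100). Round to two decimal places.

95.60

Paasche price index uses current-period quantities as weights.
ΣP(Year 1)·Q(Year 1) = 15012×7 + 3844×6 + 639×7 + 74×14 + 253×1 + 313×5 = 105084 + 23064 + 4473 + 1036 + 253 + 1565 = 135475
ΣP(Year 0)·Q(Year 1) = 16566×7 + 3227×6 + 513×7 + 57×14 + 301×1 + 338×5 = 115962 + 19362 + 3591 + 798 + 301 + 1690 = 141704
Index = 135475 / 141704 × 100 = 95.6042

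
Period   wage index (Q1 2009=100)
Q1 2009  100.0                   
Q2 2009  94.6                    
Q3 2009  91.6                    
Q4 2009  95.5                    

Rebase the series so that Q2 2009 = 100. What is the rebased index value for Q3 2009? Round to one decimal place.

96.8

Rebased(Q3 2009) = 91.6 / 94.6 × 100 = 96.8288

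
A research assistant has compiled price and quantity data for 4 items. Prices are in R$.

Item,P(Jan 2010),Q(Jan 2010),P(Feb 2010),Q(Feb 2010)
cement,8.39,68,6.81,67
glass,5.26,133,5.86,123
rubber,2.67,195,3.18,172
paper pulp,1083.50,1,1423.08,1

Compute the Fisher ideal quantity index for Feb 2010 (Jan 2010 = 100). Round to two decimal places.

Laspeyres component (base-period weights):
ΣP(Jan 2010)Q(Feb 2010) = 8.39×67 + 5.26×123 + 2.67×172 + 1083.50×1 = 562.13 + 646.98 + 459.24 + 1083.5 = 2751.85
ΣP(Jan 2010)Q(Jan 2010) = 8.39×68 + 5.26×133 + 2.67×195 + 1083.50×1 = 570.52 + 699.58 + 520.65 + 1083.5 = 2874.25
L = 2751.85 / 2874.25 × 100 = 95.7415
Paasche component (current-period weights):
ΣP(Feb 2010)Q(Feb 2010) = 6.81×67 + 5.86×123 + 3.18×172 + 1423.08×1 = 456.27 + 720.78 + 546.96 + 1423.08 = 3147.09
ΣP(Feb 2010)Q(Jan 2010) = 6.81×68 + 5.86×133 + 3.18×195 + 1423.08×1 = 463.08 + 779.38 + 620.1 + 1423.08 = 3285.64
P = 3147.09 / 3285.64 × 100 = 95.7832
Fisher = √(L × P) = √(95.7415 × 95.7832) = 95.7623

95.76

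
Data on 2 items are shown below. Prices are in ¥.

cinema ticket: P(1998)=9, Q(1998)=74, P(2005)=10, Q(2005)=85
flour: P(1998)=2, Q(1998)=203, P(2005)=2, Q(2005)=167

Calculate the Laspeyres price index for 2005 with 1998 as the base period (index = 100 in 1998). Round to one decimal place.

106.9

Laspeyres price index uses base-period quantities as weights.
ΣP(2005)·Q(1998) = 10×74 + 2×203 = 740 + 406 = 1146
ΣP(1998)·Q(1998) = 9×74 + 2×203 = 666 + 406 = 1072
Index = 1146 / 1072 × 100 = 106.9030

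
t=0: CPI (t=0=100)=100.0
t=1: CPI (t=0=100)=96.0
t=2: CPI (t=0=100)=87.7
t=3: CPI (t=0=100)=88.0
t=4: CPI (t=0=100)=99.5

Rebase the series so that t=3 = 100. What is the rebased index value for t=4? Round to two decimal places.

113.07

Rebased(t=4) = 99.5 / 88.0 × 100 = 113.0682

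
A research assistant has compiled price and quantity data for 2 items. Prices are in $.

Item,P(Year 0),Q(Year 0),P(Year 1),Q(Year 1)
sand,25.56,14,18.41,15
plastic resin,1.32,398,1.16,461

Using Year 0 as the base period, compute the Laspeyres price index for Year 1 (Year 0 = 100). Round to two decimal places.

81.46

Laspeyres price index uses base-period quantities as weights.
ΣP(Year 1)·Q(Year 0) = 18.41×14 + 1.16×398 = 257.74 + 461.68 = 719.42
ΣP(Year 0)·Q(Year 0) = 25.56×14 + 1.32×398 = 357.84 + 525.36 = 883.2
Index = 719.42 / 883.2 × 100 = 81.4561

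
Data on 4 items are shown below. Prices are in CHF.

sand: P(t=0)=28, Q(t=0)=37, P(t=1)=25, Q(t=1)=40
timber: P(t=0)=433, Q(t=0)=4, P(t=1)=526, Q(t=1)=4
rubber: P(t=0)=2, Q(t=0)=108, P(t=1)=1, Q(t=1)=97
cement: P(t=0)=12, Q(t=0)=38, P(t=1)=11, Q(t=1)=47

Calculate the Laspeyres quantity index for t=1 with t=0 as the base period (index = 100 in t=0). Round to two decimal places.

104.94

Laspeyres quantity index uses base-period prices as weights.
ΣP(t=0)·Q(t=1) = 28×40 + 433×4 + 2×97 + 12×47 = 1120 + 1732 + 194 + 564 = 3610
ΣP(t=0)·Q(t=0) = 28×37 + 433×4 + 2×108 + 12×38 = 1036 + 1732 + 216 + 456 = 3440
Index = 3610 / 3440 × 100 = 104.9419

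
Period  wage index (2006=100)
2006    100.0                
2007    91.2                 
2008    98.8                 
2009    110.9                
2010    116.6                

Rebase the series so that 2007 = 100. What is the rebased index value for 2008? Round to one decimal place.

Rebased(2008) = 98.8 / 91.2 × 100 = 108.3333

108.3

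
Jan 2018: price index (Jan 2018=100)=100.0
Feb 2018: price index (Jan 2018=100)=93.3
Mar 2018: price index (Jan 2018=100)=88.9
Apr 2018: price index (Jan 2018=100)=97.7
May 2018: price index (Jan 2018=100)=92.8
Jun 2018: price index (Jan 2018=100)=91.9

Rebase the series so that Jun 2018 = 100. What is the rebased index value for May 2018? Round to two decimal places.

Rebased(May 2018) = 92.8 / 91.9 × 100 = 100.9793

100.98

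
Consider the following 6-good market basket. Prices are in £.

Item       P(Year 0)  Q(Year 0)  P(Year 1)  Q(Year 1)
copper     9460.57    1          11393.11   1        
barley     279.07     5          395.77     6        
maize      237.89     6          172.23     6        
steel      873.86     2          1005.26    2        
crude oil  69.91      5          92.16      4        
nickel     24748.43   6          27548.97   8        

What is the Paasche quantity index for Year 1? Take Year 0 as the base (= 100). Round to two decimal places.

130.41

Paasche quantity index uses current-period prices as weights.
ΣP(Year 1)·Q(Year 1) = 11393.11×1 + 395.77×6 + 172.23×6 + 1005.26×2 + 92.16×4 + 27548.97×8 = 11393.11 + 2374.62 + 1033.38 + 2010.52 + 368.64 + 220391.76 = 237572.03
ΣP(Year 1)·Q(Year 0) = 11393.11×1 + 395.77×5 + 172.23×6 + 1005.26×2 + 92.16×5 + 27548.97×6 = 11393.11 + 1978.85 + 1033.38 + 2010.52 + 460.8 + 165293.82 = 182170.48
Index = 237572.03 / 182170.48 × 100 = 130.4119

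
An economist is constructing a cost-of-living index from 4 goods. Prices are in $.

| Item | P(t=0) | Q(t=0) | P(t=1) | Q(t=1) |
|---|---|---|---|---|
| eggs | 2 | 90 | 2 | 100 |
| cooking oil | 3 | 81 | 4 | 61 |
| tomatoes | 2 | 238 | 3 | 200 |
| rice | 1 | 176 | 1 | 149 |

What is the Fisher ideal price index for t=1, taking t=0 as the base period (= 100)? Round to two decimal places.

128.84

Laspeyres component (base-period weights):
ΣP(t=1)Q(t=0) = 2×90 + 4×81 + 3×238 + 1×176 = 180 + 324 + 714 + 176 = 1394
ΣP(t=0)Q(t=0) = 2×90 + 3×81 + 2×238 + 1×176 = 180 + 243 + 476 + 176 = 1075
L = 1394 / 1075 × 100 = 129.6744
Paasche component (current-period weights):
ΣP(t=1)Q(t=1) = 2×100 + 4×61 + 3×200 + 1×149 = 200 + 244 + 600 + 149 = 1193
ΣP(t=0)Q(t=1) = 2×100 + 3×61 + 2×200 + 1×149 = 200 + 183 + 400 + 149 = 932
P = 1193 / 932 × 100 = 128.0043
Fisher = √(L × P) = √(129.6744 × 128.0043) = 128.8366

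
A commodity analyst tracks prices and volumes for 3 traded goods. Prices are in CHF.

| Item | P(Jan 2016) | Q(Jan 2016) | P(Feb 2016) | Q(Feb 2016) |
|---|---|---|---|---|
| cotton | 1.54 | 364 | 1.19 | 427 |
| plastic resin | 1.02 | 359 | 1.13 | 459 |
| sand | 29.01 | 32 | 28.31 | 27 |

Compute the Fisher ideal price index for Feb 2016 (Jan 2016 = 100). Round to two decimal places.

93.94

Laspeyres component (base-period weights):
ΣP(Feb 2016)Q(Jan 2016) = 1.19×364 + 1.13×359 + 28.31×32 = 433.16 + 405.67 + 905.92 = 1744.75
ΣP(Jan 2016)Q(Jan 2016) = 1.54×364 + 1.02×359 + 29.01×32 = 560.56 + 366.18 + 928.32 = 1855.06
L = 1744.75 / 1855.06 × 100 = 94.0536
Paasche component (current-period weights):
ΣP(Feb 2016)Q(Feb 2016) = 1.19×427 + 1.13×459 + 28.31×27 = 508.13 + 518.67 + 764.37 = 1791.17
ΣP(Jan 2016)Q(Feb 2016) = 1.54×427 + 1.02×459 + 29.01×27 = 657.58 + 468.18 + 783.27 = 1909.03
P = 1791.17 / 1909.03 × 100 = 93.8262
Fisher = √(L × P) = √(94.0536 × 93.8262) = 93.9398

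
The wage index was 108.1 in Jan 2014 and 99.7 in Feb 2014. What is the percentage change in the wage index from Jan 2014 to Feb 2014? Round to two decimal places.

Change = (99.7 − 108.1) / 108.1 × 100
       = -8.4 / 108.1 × 100 = -7.7706%

-7.77%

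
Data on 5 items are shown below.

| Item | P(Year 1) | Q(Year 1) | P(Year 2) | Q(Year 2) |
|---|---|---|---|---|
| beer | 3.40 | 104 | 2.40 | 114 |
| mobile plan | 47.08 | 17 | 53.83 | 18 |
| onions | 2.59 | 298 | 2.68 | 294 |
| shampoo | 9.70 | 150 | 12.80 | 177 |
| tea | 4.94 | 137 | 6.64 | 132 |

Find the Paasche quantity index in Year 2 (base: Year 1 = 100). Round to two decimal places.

107.92

Paasche quantity index uses current-period prices as weights.
ΣP(Year 2)·Q(Year 2) = 2.40×114 + 53.83×18 + 2.68×294 + 12.80×177 + 6.64×132 = 273.6 + 968.94 + 787.92 + 2265.6 + 876.48 = 5172.54
ΣP(Year 2)·Q(Year 1) = 2.40×104 + 53.83×17 + 2.68×298 + 12.80×150 + 6.64×137 = 249.6 + 915.11 + 798.64 + 1920 + 909.68 = 4793.03
Index = 5172.54 / 4793.03 × 100 = 107.9180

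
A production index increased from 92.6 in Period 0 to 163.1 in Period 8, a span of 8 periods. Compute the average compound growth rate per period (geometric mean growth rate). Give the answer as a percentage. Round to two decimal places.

Growth factor = (163.1/92.6)^(1/8) = (1.761339)^(1/8) = 1.073323
Growth rate = 1.073323 − 1 = 0.073323 = 7.3323%

7.33%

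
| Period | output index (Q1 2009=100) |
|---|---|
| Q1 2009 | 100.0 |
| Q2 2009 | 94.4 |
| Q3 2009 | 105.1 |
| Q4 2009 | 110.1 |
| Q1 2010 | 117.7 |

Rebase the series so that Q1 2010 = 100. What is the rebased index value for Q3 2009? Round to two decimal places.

Rebased(Q3 2009) = 105.1 / 117.7 × 100 = 89.2948

89.29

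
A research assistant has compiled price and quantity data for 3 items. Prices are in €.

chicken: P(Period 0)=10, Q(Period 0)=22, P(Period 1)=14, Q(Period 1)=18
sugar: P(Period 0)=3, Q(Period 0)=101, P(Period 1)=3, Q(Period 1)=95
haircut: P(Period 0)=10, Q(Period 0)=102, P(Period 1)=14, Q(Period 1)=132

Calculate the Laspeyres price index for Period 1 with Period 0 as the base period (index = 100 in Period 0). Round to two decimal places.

132.15

Laspeyres price index uses base-period quantities as weights.
ΣP(Period 1)·Q(Period 0) = 14×22 + 3×101 + 14×102 = 308 + 303 + 1428 = 2039
ΣP(Period 0)·Q(Period 0) = 10×22 + 3×101 + 10×102 = 220 + 303 + 1020 = 1543
Index = 2039 / 1543 × 100 = 132.1452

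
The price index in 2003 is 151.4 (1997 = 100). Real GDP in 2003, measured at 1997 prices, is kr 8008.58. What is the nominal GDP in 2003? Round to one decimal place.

12125.0

Nominal = Real × (Index/100) = 8008.58 × (151.4/100)
        = 8008.58 × 1.514 = 12124.9901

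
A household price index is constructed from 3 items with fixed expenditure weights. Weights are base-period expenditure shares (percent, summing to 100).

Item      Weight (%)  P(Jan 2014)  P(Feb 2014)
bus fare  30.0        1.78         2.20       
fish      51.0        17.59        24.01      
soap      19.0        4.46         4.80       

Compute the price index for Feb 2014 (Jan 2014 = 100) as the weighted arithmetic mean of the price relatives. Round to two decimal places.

bus fare: 30.0 × (2.20/1.78) = 30.0 × 1.235955 = 37.0787
fish: 51.0 × (24.01/17.59) = 51.0 × 1.364980 = 69.6140
soap: 19.0 × (4.80/4.46) = 19.0 × 1.076233 = 20.4484
Index = Σ wᵢ·(p₁ᵢ/p₀ᵢ) = 37.0787 + 69.6140 + 20.4484 = 127.1411

127.14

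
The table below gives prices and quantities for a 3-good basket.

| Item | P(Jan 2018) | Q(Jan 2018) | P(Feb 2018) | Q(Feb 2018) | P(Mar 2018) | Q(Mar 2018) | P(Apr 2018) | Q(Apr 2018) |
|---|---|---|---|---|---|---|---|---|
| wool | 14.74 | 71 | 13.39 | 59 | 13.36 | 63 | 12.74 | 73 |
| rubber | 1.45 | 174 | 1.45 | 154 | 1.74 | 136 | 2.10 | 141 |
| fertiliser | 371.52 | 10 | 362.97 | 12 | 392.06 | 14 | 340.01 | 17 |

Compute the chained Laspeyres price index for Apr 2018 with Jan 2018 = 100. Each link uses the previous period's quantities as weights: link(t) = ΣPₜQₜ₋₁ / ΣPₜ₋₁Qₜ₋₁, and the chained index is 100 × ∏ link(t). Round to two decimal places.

92.10

Link Jan 2018→Feb 2018:
ΣP(Feb 2018)Q(Jan 2018) = 13.39×71 + 1.45×174 + 362.97×10 = 950.69 + 252.3 + 3629.7 = 4832.69
ΣP(Jan 2018)Q(Jan 2018) = 14.74×71 + 1.45×174 + 371.52×10 = 1046.54 + 252.3 + 3715.2 = 5014.04
link = 4832.69/5014.04 = 0.963832
Link Feb 2018→Mar 2018:
ΣP(Mar 2018)Q(Feb 2018) = 13.36×59 + 1.74×154 + 392.06×12 = 788.24 + 267.96 + 4704.72 = 5760.92
ΣP(Feb 2018)Q(Feb 2018) = 13.39×59 + 1.45×154 + 362.97×12 = 790.01 + 223.3 + 4355.64 = 5368.95
link = 5760.92/5368.95 = 1.073007
Link Mar 2018→Apr 2018:
ΣP(Apr 2018)Q(Mar 2018) = 12.74×63 + 2.10×136 + 340.01×14 = 802.62 + 285.6 + 4760.14 = 5848.36
ΣP(Mar 2018)Q(Mar 2018) = 13.36×63 + 1.74×136 + 392.06×14 = 841.68 + 236.64 + 5488.84 = 6567.16
link = 5848.36/6567.16 = 0.890546
Chained index = 100 × 0.963832 × 1.073007 × 0.890546 = 92.1001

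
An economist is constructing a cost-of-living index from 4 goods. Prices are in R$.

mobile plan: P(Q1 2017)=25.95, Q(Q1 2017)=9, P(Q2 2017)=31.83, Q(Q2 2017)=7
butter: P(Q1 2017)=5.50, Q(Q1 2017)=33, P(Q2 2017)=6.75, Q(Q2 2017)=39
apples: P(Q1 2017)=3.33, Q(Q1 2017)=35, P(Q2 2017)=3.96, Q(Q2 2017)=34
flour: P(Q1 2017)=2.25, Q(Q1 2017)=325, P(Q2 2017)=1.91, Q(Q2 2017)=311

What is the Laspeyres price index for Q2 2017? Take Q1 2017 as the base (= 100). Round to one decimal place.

Laspeyres price index uses base-period quantities as weights.
ΣP(Q2 2017)·Q(Q1 2017) = 31.83×9 + 6.75×33 + 3.96×35 + 1.91×325 = 286.47 + 222.75 + 138.6 + 620.75 = 1268.57
ΣP(Q1 2017)·Q(Q1 2017) = 25.95×9 + 5.50×33 + 3.33×35 + 2.25×325 = 233.55 + 181.5 + 116.55 + 731.25 = 1262.85
Index = 1268.57 / 1262.85 × 100 = 100.4529

100.5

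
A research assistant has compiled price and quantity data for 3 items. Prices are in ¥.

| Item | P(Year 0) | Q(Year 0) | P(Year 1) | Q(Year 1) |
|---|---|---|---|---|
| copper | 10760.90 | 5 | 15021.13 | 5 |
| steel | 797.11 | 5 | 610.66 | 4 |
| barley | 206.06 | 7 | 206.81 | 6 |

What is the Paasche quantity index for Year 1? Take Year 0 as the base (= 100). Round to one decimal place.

99.0

Paasche quantity index uses current-period prices as weights.
ΣP(Year 1)·Q(Year 1) = 15021.13×5 + 610.66×4 + 206.81×6 = 75105.65 + 2442.64 + 1240.86 = 78789.15
ΣP(Year 1)·Q(Year 0) = 15021.13×5 + 610.66×5 + 206.81×7 = 75105.65 + 3053.3 + 1447.67 = 79606.62
Index = 78789.15 / 79606.62 × 100 = 98.9731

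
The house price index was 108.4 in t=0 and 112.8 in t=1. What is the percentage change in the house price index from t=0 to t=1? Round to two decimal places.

4.06%

Change = (112.8 − 108.4) / 108.4 × 100
       = 4.4 / 108.4 × 100 = 4.0590%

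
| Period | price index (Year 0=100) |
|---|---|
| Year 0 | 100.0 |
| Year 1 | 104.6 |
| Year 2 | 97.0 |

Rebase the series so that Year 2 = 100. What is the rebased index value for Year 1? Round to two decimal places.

107.84

Rebased(Year 1) = 104.6 / 97.0 × 100 = 107.8351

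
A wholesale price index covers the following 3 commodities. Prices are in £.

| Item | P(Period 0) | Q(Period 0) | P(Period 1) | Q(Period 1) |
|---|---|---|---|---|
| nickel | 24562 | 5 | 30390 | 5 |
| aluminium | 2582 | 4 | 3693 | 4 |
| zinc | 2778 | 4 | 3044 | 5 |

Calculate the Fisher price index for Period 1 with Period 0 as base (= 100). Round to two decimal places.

123.88

Laspeyres component (base-period weights):
ΣP(Period 1)Q(Period 0) = 30390×5 + 3693×4 + 3044×4 = 151950 + 14772 + 12176 = 178898
ΣP(Period 0)Q(Period 0) = 24562×5 + 2582×4 + 2778×4 = 122810 + 10328 + 11112 = 144250
L = 178898 / 144250 × 100 = 124.0194
Paasche component (current-period weights):
ΣP(Period 1)Q(Period 1) = 30390×5 + 3693×4 + 3044×5 = 151950 + 14772 + 15220 = 181942
ΣP(Period 0)Q(Period 1) = 24562×5 + 2582×4 + 2778×5 = 122810 + 10328 + 13890 = 147028
P = 181942 / 147028 × 100 = 123.7465
Fisher = √(L × P) = √(124.0194 × 123.7465) = 123.8829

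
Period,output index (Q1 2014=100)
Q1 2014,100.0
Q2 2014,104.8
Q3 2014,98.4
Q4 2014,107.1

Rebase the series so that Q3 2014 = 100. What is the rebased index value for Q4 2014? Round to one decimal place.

108.8

Rebased(Q4 2014) = 107.1 / 98.4 × 100 = 108.8415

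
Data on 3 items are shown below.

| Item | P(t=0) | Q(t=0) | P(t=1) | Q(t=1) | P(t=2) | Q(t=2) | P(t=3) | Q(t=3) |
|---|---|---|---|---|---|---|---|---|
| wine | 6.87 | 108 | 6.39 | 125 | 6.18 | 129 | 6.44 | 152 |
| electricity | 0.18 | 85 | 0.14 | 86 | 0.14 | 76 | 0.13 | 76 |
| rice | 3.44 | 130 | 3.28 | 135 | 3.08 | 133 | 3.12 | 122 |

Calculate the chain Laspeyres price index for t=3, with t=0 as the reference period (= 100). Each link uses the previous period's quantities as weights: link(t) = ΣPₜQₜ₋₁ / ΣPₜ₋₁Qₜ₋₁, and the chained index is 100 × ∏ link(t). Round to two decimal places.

Link t=0→t=1:
ΣP(t=1)Q(t=0) = 6.39×108 + 0.14×85 + 3.28×130 = 690.12 + 11.9 + 426.4 = 1128.42
ΣP(t=0)Q(t=0) = 6.87×108 + 0.18×85 + 3.44×130 = 741.96 + 15.3 + 447.2 = 1204.46
link = 1128.42/1204.46 = 0.936868
Link t=1→t=2:
ΣP(t=2)Q(t=1) = 6.18×125 + 0.14×86 + 3.08×135 = 772.5 + 12.04 + 415.8 = 1200.34
ΣP(t=1)Q(t=1) = 6.39×125 + 0.14×86 + 3.28×135 = 798.75 + 12.04 + 442.8 = 1253.59
link = 1200.34/1253.59 = 0.957522
Link t=2→t=3:
ΣP(t=3)Q(t=2) = 6.44×129 + 0.13×76 + 3.12×133 = 830.76 + 9.88 + 414.96 = 1255.6
ΣP(t=2)Q(t=2) = 6.18×129 + 0.14×76 + 3.08×133 = 797.22 + 10.64 + 409.64 = 1217.5
link = 1255.6/1217.5 = 1.031294
Chained index = 100 × 0.936868 × 0.957522 × 1.031294 = 92.5144

92.51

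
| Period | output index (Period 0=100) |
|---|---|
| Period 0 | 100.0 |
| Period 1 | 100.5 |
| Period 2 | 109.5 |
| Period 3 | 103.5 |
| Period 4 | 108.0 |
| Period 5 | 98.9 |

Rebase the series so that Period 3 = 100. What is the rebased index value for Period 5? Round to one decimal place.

95.6

Rebased(Period 5) = 98.9 / 103.5 × 100 = 95.5556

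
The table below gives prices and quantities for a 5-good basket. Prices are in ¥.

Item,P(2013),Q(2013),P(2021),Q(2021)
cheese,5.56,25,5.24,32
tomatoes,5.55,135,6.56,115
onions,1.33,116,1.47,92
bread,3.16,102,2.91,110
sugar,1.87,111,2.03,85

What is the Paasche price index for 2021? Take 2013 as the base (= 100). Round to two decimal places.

Paasche price index uses current-period quantities as weights.
ΣP(2021)·Q(2021) = 5.24×32 + 6.56×115 + 1.47×92 + 2.91×110 + 2.03×85 = 167.68 + 754.4 + 135.24 + 320.1 + 172.55 = 1549.97
ΣP(2013)·Q(2021) = 5.56×32 + 5.55×115 + 1.33×92 + 3.16×110 + 1.87×85 = 177.92 + 638.25 + 122.36 + 347.6 + 158.95 = 1445.08
Index = 1549.97 / 1445.08 × 100 = 107.2584

107.26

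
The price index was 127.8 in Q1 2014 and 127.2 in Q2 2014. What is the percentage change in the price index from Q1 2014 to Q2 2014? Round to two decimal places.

-0.47%

Change = (127.2 − 127.8) / 127.8 × 100
       = -0.6 / 127.8 × 100 = -0.4695%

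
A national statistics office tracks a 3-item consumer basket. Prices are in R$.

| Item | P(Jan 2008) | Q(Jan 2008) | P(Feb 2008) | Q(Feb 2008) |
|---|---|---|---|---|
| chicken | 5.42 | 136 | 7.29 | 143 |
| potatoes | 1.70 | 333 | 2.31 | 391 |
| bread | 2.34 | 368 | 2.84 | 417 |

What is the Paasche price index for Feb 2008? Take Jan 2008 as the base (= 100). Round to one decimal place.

Paasche price index uses current-period quantities as weights.
ΣP(Feb 2008)·Q(Feb 2008) = 7.29×143 + 2.31×391 + 2.84×417 = 1042.47 + 903.21 + 1184.28 = 3129.96
ΣP(Jan 2008)·Q(Feb 2008) = 5.42×143 + 1.70×391 + 2.34×417 = 775.06 + 664.7 + 975.78 = 2415.54
Index = 3129.96 / 2415.54 × 100 = 129.5760

129.6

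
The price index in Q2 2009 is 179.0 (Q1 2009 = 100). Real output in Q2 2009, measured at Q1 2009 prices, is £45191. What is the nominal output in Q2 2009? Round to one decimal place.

80891.9

Nominal = Real × (Index/100) = 45191 × (179.0/100)
        = 45191 × 1.790 = 80891.8900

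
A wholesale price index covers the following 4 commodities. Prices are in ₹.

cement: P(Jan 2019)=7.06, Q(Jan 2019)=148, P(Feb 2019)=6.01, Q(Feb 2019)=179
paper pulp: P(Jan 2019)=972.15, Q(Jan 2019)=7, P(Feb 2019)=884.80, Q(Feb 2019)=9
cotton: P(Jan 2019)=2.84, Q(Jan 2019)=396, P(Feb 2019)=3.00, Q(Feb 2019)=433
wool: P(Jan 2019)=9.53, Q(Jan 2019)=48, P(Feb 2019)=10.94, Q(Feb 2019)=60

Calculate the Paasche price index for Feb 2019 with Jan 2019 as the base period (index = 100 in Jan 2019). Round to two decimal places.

93.06

Paasche price index uses current-period quantities as weights.
ΣP(Feb 2019)·Q(Feb 2019) = 6.01×179 + 884.80×9 + 3.00×433 + 10.94×60 = 1075.79 + 7963.2 + 1299 + 656.4 = 10994.39
ΣP(Jan 2019)·Q(Feb 2019) = 7.06×179 + 972.15×9 + 2.84×433 + 9.53×60 = 1263.74 + 8749.35 + 1229.72 + 571.8 = 11814.61
Index = 10994.39 / 11814.61 × 100 = 93.0576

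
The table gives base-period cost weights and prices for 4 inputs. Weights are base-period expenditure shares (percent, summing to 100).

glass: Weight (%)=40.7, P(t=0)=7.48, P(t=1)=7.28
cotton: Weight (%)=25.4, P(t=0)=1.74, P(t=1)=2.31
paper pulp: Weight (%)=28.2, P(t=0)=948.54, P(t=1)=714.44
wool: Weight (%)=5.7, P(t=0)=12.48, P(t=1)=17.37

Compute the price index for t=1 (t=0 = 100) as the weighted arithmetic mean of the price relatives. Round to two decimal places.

glass: 40.7 × (7.28/7.48) = 40.7 × 0.973262 = 39.6118
cotton: 25.4 × (2.31/1.74) = 25.4 × 1.327586 = 33.7207
paper pulp: 28.2 × (714.44/948.54) = 28.2 × 0.753200 = 21.2402
wool: 5.7 × (17.37/12.48) = 5.7 × 1.391827 = 7.9334
Index = Σ wᵢ·(p₁ᵢ/p₀ᵢ) = 39.6118 + 33.7207 + 21.2402 + 7.9334 = 102.5061

102.51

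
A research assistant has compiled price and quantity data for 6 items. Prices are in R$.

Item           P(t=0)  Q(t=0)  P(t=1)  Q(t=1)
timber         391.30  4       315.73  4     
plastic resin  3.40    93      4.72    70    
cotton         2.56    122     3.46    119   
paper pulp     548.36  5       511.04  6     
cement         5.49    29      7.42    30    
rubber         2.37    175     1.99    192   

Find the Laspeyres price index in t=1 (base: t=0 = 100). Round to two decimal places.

95.16

Laspeyres price index uses base-period quantities as weights.
ΣP(t=1)·Q(t=0) = 315.73×4 + 4.72×93 + 3.46×122 + 511.04×5 + 7.42×29 + 1.99×175 = 1262.92 + 438.96 + 422.12 + 2555.2 + 215.18 + 348.25 = 5242.63
ΣP(t=0)·Q(t=0) = 391.30×4 + 3.40×93 + 2.56×122 + 548.36×5 + 5.49×29 + 2.37×175 = 1565.2 + 316.2 + 312.32 + 2741.8 + 159.21 + 414.75 = 5509.48
Index = 5242.63 / 5509.48 × 100 = 95.1565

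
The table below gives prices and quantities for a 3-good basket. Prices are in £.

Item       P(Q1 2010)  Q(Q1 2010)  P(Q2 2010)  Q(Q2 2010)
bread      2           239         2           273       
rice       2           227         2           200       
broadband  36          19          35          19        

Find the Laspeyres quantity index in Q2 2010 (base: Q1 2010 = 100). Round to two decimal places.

100.87

Laspeyres quantity index uses base-period prices as weights.
ΣP(Q1 2010)·Q(Q2 2010) = 2×273 + 2×200 + 36×19 = 546 + 400 + 684 = 1630
ΣP(Q1 2010)·Q(Q1 2010) = 2×239 + 2×227 + 36×19 = 478 + 454 + 684 = 1616
Index = 1630 / 1616 × 100 = 100.8663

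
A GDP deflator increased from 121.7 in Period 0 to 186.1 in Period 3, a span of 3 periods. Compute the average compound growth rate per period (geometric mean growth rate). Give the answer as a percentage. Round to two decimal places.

Growth factor = (186.1/121.7)^(1/3) = (1.529170)^(1/3) = 1.152087
Growth rate = 1.152087 − 1 = 0.152087 = 15.2087%

15.21%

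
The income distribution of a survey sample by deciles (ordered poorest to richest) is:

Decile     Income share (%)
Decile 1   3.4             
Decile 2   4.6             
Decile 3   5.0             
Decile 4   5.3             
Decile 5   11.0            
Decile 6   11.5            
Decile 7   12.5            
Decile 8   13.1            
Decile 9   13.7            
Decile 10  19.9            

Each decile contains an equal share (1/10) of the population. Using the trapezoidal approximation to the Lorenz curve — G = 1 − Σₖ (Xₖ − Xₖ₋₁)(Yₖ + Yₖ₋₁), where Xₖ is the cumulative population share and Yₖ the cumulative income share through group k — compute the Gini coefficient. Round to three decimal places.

0.275

Cumulative income shares Yₖ: 0.0340, 0.0800, 0.1300, 0.1830, 0.2930, 0.4080, 0.5330, 0.6640, 0.8010, 1.0000
Σ (Xₖ−Xₖ₋₁)(Yₖ+Yₖ₋₁) = (1/10)(0.0340+0.0000) + (1/10)(0.0800+0.0340) + (1/10)(0.1300+0.0800) + (1/10)(0.1830+0.1300) + (1/10)(0.2930+0.1830) + (1/10)(0.4080+0.2930) + (1/10)(0.5330+0.4080) + (1/10)(0.6640+0.5330) + (1/10)(0.8010+0.6640) + (1/10)(1.0000+0.8010)
  = 0.0034 + 0.0114 + 0.0210 + 0.0313 + 0.0476 + 0.0701 + 0.0941 + 0.1197 + 0.1465 + 0.1801 = 0.7252
G = 1 − 0.7252 = 0.2748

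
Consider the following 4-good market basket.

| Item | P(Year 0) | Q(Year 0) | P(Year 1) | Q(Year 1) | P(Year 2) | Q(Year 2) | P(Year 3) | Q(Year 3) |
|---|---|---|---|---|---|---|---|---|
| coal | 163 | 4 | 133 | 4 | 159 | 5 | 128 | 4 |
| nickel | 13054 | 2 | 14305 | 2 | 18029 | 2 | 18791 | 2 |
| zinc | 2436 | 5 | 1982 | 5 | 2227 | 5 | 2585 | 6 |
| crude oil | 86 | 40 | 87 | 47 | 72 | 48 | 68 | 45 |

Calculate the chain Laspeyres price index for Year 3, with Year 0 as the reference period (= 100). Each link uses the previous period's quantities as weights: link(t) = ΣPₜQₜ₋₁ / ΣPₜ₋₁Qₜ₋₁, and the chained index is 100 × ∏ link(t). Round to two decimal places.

126.01

Link Year 0→Year 1:
ΣP(Year 1)Q(Year 0) = 133×4 + 14305×2 + 1982×5 + 87×40 = 532 + 28610 + 9910 + 3480 = 42532
ΣP(Year 0)Q(Year 0) = 163×4 + 13054×2 + 2436×5 + 86×40 = 652 + 26108 + 12180 + 3440 = 42380
link = 42532/42380 = 1.003587
Link Year 1→Year 2:
ΣP(Year 2)Q(Year 1) = 159×4 + 18029×2 + 2227×5 + 72×47 = 636 + 36058 + 11135 + 3384 = 51213
ΣP(Year 1)Q(Year 1) = 133×4 + 14305×2 + 1982×5 + 87×47 = 532 + 28610 + 9910 + 4089 = 43141
link = 51213/43141 = 1.187107
Link Year 2→Year 3:
ΣP(Year 3)Q(Year 2) = 128×5 + 18791×2 + 2585×5 + 68×48 = 640 + 37582 + 12925 + 3264 = 54411
ΣP(Year 2)Q(Year 2) = 159×5 + 18029×2 + 2227×5 + 72×48 = 795 + 36058 + 11135 + 3456 = 51444
link = 54411/51444 = 1.057674
Chained index = 100 × 1.003587 × 1.187107 × 1.057674 = 126.0076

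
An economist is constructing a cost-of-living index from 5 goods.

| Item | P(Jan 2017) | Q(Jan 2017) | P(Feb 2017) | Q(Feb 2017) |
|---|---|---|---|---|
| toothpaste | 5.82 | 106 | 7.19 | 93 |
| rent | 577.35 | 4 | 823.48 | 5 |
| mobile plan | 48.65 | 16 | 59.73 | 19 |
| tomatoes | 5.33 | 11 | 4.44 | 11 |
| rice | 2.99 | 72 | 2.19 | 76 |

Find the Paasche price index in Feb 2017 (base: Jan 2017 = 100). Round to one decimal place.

132.3

Paasche price index uses current-period quantities as weights.
ΣP(Feb 2017)·Q(Feb 2017) = 7.19×93 + 823.48×5 + 59.73×19 + 4.44×11 + 2.19×76 = 668.67 + 4117.4 + 1134.87 + 48.84 + 166.44 = 6136.22
ΣP(Jan 2017)·Q(Feb 2017) = 5.82×93 + 577.35×5 + 48.65×19 + 5.33×11 + 2.99×76 = 541.26 + 2886.75 + 924.35 + 58.63 + 227.24 = 4638.23
Index = 6136.22 / 4638.23 × 100 = 132.2966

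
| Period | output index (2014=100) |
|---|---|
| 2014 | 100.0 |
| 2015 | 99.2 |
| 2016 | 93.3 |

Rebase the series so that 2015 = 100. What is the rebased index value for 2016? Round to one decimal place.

Rebased(2016) = 93.3 / 99.2 × 100 = 94.0524

94.1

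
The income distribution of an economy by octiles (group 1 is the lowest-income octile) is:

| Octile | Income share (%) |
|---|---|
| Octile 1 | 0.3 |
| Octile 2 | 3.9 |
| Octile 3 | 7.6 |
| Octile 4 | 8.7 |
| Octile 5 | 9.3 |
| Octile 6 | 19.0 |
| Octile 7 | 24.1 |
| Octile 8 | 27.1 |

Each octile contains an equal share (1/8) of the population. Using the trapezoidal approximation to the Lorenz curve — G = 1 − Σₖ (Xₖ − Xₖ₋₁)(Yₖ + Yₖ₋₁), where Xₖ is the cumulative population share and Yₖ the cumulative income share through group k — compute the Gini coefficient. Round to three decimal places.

Cumulative income shares Yₖ: 0.0030, 0.0420, 0.1180, 0.2050, 0.2980, 0.4880, 0.7290, 1.0000
Σ (Xₖ−Xₖ₋₁)(Yₖ+Yₖ₋₁) = (1/8)(0.0030+0.0000) + (1/8)(0.0420+0.0030) + (1/8)(0.1180+0.0420) + (1/8)(0.2050+0.1180) + (1/8)(0.2980+0.2050) + (1/8)(0.4880+0.2980) + (1/8)(0.7290+0.4880) + (1/8)(1.0000+0.7290)
  = 0.0004 + 0.0056 + 0.0200 + 0.0404 + 0.0629 + 0.0983 + 0.1521 + 0.2161 = 0.5958
G = 1 − 0.5958 = 0.4042

0.404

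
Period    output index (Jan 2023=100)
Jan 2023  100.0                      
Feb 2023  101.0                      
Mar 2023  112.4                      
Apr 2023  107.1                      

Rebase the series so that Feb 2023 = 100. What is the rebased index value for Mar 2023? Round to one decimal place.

Rebased(Mar 2023) = 112.4 / 101.0 × 100 = 111.2871

111.3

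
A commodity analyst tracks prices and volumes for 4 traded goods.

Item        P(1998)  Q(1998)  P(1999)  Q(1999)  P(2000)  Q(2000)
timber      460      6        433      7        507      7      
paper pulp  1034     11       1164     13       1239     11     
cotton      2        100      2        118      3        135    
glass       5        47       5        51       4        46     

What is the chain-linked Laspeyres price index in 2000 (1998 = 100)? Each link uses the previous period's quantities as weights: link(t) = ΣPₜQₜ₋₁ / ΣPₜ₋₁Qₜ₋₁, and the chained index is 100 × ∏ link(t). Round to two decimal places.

Link 1998→1999:
ΣP(1999)Q(1998) = 433×6 + 1164×11 + 2×100 + 5×47 = 2598 + 12804 + 200 + 235 = 15837
ΣP(1998)Q(1998) = 460×6 + 1034×11 + 2×100 + 5×47 = 2760 + 11374 + 200 + 235 = 14569
link = 15837/14569 = 1.087034
Link 1999→2000:
ΣP(2000)Q(1999) = 507×7 + 1239×13 + 3×118 + 4×51 = 3549 + 16107 + 354 + 204 = 20214
ΣP(1999)Q(1999) = 433×7 + 1164×13 + 2×118 + 5×51 = 3031 + 15132 + 236 + 255 = 18654
link = 20214/18654 = 1.083628
Chained index = 100 × 1.087034 × 1.083628 = 117.7941

117.79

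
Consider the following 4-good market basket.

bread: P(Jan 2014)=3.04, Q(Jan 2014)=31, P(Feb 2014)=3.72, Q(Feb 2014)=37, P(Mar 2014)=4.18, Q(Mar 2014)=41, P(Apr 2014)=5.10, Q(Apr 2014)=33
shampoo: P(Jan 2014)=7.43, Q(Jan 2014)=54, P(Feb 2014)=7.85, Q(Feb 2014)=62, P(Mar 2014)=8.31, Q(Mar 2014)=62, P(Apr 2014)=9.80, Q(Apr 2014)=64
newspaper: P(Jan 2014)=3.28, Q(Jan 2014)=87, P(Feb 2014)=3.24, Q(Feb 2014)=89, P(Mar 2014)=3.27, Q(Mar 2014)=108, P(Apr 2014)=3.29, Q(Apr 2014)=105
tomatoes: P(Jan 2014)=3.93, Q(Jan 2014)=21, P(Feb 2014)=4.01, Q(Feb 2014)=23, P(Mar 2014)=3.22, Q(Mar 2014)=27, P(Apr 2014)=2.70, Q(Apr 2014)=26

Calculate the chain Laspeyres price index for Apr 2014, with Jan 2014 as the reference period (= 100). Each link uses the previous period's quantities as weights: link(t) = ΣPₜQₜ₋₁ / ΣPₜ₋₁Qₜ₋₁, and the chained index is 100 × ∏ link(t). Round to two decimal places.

119.33

Link Jan 2014→Feb 2014:
ΣP(Feb 2014)Q(Jan 2014) = 3.72×31 + 7.85×54 + 3.24×87 + 4.01×21 = 115.32 + 423.9 + 281.88 + 84.21 = 905.31
ΣP(Jan 2014)Q(Jan 2014) = 3.04×31 + 7.43×54 + 3.28×87 + 3.93×21 = 94.24 + 401.22 + 285.36 + 82.53 = 863.35
link = 905.31/863.35 = 1.048601
Link Feb 2014→Mar 2014:
ΣP(Mar 2014)Q(Feb 2014) = 4.18×37 + 8.31×62 + 3.27×89 + 3.22×23 = 154.66 + 515.22 + 291.03 + 74.06 = 1034.97
ΣP(Feb 2014)Q(Feb 2014) = 3.72×37 + 7.85×62 + 3.24×89 + 4.01×23 = 137.64 + 486.7 + 288.36 + 92.23 = 1004.93
link = 1034.97/1004.93 = 1.029893
Link Mar 2014→Apr 2014:
ΣP(Apr 2014)Q(Mar 2014) = 5.10×41 + 9.80×62 + 3.29×108 + 2.70×27 = 209.1 + 607.6 + 355.32 + 72.9 = 1244.92
ΣP(Mar 2014)Q(Mar 2014) = 4.18×41 + 8.31×62 + 3.27×108 + 3.22×27 = 171.38 + 515.22 + 353.16 + 86.94 = 1126.7
link = 1244.92/1126.7 = 1.104926
Chained index = 100 × 1.048601 × 1.029893 × 1.104926 = 119.3261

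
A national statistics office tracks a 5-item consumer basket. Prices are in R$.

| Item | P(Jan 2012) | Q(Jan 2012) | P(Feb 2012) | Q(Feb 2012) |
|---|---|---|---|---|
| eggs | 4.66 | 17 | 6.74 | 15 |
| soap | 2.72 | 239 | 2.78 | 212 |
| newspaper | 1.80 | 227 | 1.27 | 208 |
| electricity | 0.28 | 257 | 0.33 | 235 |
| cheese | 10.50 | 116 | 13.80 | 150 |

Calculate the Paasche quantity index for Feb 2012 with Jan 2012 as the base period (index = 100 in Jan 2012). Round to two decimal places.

112.69

Paasche quantity index uses current-period prices as weights.
ΣP(Feb 2012)·Q(Feb 2012) = 6.74×15 + 2.78×212 + 1.27×208 + 0.33×235 + 13.80×150 = 101.1 + 589.36 + 264.16 + 77.55 + 2070 = 3102.17
ΣP(Feb 2012)·Q(Jan 2012) = 6.74×17 + 2.78×239 + 1.27×227 + 0.33×257 + 13.80×116 = 114.58 + 664.42 + 288.29 + 84.81 + 1600.8 = 2752.9
Index = 3102.17 / 2752.9 × 100 = 112.6873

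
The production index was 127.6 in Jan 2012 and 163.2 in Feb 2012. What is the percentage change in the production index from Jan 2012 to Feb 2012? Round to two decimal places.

27.90%

Change = (163.2 − 127.6) / 127.6 × 100
       = 35.6 / 127.6 × 100 = 27.8997%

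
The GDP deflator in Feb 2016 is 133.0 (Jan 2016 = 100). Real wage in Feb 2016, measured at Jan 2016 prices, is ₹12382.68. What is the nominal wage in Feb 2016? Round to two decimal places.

16468.96

Nominal = Real × (Index/100) = 12382.68 × (133.0/100)
        = 12382.68 × 1.330 = 16468.9644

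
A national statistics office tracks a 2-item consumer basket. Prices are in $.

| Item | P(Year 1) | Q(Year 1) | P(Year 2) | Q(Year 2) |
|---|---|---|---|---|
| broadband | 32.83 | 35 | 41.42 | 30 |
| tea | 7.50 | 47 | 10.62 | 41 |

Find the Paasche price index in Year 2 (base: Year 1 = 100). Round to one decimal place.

129.8

Paasche price index uses current-period quantities as weights.
ΣP(Year 2)·Q(Year 2) = 41.42×30 + 10.62×41 = 1242.6 + 435.42 = 1678.02
ΣP(Year 1)·Q(Year 2) = 32.83×30 + 7.50×41 = 984.9 + 307.5 = 1292.4
Index = 1678.02 / 1292.4 × 100 = 129.8375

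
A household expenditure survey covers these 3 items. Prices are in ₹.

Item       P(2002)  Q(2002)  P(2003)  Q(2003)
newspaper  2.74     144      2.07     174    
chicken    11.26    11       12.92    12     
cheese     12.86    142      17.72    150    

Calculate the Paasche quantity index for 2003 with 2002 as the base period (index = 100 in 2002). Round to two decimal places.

107.33

Paasche quantity index uses current-period prices as weights.
ΣP(2003)·Q(2003) = 2.07×174 + 12.92×12 + 17.72×150 = 360.18 + 155.04 + 2658 = 3173.22
ΣP(2003)·Q(2002) = 2.07×144 + 12.92×11 + 17.72×142 = 298.08 + 142.12 + 2516.24 = 2956.44
Index = 3173.22 / 2956.44 × 100 = 107.3325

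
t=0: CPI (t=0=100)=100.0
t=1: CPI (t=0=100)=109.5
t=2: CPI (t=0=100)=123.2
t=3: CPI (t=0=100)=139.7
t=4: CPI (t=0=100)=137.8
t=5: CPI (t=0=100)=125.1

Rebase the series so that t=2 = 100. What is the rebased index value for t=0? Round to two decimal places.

Rebased(t=0) = 100.0 / 123.2 × 100 = 81.1688

81.17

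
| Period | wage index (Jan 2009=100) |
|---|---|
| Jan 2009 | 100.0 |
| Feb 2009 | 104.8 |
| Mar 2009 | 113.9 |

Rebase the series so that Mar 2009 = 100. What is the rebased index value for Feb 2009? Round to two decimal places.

Rebased(Feb 2009) = 104.8 / 113.9 × 100 = 92.0105

92.01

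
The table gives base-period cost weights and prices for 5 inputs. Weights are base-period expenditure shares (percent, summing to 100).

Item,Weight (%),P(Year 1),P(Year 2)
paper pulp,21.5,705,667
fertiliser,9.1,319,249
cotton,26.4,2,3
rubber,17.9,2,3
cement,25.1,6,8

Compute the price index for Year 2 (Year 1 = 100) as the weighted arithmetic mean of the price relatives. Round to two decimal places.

127.36

paper pulp: 21.5 × (667/705) = 21.5 × 0.946099 = 20.3411
fertiliser: 9.1 × (249/319) = 9.1 × 0.780564 = 7.1031
cotton: 26.4 × (3/2) = 26.4 × 1.500000 = 39.6000
rubber: 17.9 × (3/2) = 17.9 × 1.500000 = 26.8500
cement: 25.1 × (8/6) = 25.1 × 1.333333 = 33.4667
Index = Σ wᵢ·(p₁ᵢ/p₀ᵢ) = 20.3411 + 7.1031 + 39.6000 + 26.8500 + 33.4667 = 127.3609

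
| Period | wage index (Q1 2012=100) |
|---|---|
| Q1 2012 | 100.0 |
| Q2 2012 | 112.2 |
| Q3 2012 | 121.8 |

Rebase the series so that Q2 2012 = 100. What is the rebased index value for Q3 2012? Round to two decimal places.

Rebased(Q3 2012) = 121.8 / 112.2 × 100 = 108.5561

108.56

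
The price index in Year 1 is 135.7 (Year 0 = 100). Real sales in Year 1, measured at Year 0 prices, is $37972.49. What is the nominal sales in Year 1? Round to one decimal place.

51528.7

Nominal = Real × (Index/100) = 37972.49 × (135.7/100)
        = 37972.49 × 1.357 = 51528.6689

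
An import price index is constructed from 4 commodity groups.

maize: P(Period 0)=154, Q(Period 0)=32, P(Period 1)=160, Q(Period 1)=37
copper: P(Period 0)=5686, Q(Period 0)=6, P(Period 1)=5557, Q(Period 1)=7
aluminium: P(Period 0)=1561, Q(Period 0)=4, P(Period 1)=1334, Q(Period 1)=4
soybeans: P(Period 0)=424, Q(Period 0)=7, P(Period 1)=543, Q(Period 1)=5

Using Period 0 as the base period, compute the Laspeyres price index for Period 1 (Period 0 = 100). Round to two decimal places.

98.64

Laspeyres price index uses base-period quantities as weights.
ΣP(Period 1)·Q(Period 0) = 160×32 + 5557×6 + 1334×4 + 543×7 = 5120 + 33342 + 5336 + 3801 = 47599
ΣP(Period 0)·Q(Period 0) = 154×32 + 5686×6 + 1561×4 + 424×7 = 4928 + 34116 + 6244 + 2968 = 48256
Index = 47599 / 48256 × 100 = 98.6385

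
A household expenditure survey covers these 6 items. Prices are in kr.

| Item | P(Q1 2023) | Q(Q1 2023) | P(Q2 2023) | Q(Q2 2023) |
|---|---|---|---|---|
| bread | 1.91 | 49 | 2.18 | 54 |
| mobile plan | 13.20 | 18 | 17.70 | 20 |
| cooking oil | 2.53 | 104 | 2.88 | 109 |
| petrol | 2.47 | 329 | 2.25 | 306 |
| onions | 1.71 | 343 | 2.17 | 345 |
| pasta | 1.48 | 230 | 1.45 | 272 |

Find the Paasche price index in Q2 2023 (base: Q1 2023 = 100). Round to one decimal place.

109.4

Paasche price index uses current-period quantities as weights.
ΣP(Q2 2023)·Q(Q2 2023) = 2.18×54 + 17.70×20 + 2.88×109 + 2.25×306 + 2.17×345 + 1.45×272 = 117.72 + 354 + 313.92 + 688.5 + 748.65 + 394.4 = 2617.19
ΣP(Q1 2023)·Q(Q2 2023) = 1.91×54 + 13.20×20 + 2.53×109 + 2.47×306 + 1.71×345 + 1.48×272 = 103.14 + 264 + 275.77 + 755.82 + 589.95 + 402.56 = 2391.24
Index = 2617.19 / 2391.24 × 100 = 109.4491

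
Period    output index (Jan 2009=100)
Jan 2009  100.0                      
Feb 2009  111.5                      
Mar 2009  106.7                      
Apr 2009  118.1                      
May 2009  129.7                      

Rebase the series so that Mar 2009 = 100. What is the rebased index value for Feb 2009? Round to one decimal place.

Rebased(Feb 2009) = 111.5 / 106.7 × 100 = 104.4986

104.5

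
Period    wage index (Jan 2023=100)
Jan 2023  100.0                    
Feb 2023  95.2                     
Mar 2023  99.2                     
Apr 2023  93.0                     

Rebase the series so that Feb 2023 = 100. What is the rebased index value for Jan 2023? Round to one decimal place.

105.0

Rebased(Jan 2023) = 100.0 / 95.2 × 100 = 105.0420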